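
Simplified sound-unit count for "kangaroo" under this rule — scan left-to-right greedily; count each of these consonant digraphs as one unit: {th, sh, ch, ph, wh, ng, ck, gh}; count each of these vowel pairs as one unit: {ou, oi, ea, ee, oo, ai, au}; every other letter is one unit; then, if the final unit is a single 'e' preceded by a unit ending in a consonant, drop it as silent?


Word: "kangaroo" (8 letters)
Left-to-right scan:
  [1] 'k' (letter)
  [2] 'a' (letter)
  [3] 'ng' (digraph)
  [4] 'a' (letter)
  [5] 'r' (letter)
  [6] 'oo' (vowel-pair)
Units from scan: 6
Sound units = 6 units


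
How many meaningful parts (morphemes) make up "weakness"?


Word: "weakness"
Morphemes: weak | -ness
Each morpheme carries meaning
= 2 morphemes


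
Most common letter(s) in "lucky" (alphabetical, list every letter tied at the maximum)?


Word: "lucky"
Letter counts:
  'c': 1
  'k': 1
  'l': 1
  'u': 1
  'y': 1
Maximum count = 1
Most frequent = 'c', 'k', 'l', 'u', 'y' (1 time each)


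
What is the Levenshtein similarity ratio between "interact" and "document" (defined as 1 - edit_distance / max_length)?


Word 1: "interact" (length 8)
Word 2: "document" (length 8)
One optimal edit sequence:
  1. substitute 'i' -> 'd'  (+1)
  2. substitute 'n' -> 'o'  (+1)
  3. substitute 't' -> 'c'  (+1)
  4. substitute 'e' -> 'u'  (+1)
  5. substitute 'r' -> 'm'  (+1)
  6. substitute 'a' -> 'e'  (+1)
  7. substitute 'c' -> 'n'  (+1)
  8. keep 't'
Edit distance = 7
Max length = max(8, 8) = 8
Similarity = 1 - 7/8
= 0.1250


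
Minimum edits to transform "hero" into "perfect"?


Word 1: "hero" (length 4)
Word 2: "perfect" (length 7)
One optimal edit sequence (insert/delete/substitute each cost 1):
  1. substitute 'h' -> 'p'  (+1)
  2. keep 'e'
  3. keep 'r'
  4. insert 'f'  (+1)
  5. insert 'e'  (+1)
  6. insert 'c'  (+1)
  7. substitute 'o' -> 't'  (+1)
Total edit operations: 5
Edit distance = 5


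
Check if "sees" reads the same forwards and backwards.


Word: "sees"
Reversed: "sees"
Forward == Backward? sees == sees
Palindrome = Yes


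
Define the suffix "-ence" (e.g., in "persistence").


Suffix: -ence
Example: persistence (persist + -ence)
Meaning = state of


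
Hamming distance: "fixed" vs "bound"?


Comparing character by character (same length = 5):
  Pos 0: 'f' vs 'b' !=
  Pos 1: 'i' vs 'o' !=
  Pos 2: 'x' vs 'u' !=
  Pos 3: 'e' vs 'n' !=
  Pos 4: 'd' vs 'd' =
Hamming distance = 4


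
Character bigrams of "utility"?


Word: "utility" (length 7)
Number of bigrams = 7 - 2 + 1 = 6
  Position 0: "ut"
  Position 1: "ti"
  Position 2: "il"
  Position 3: "li"
  Position 4: "it"
  Position 5: "ty"
Bigrams = "ut", "ti", "il", "li", "it", "ty"


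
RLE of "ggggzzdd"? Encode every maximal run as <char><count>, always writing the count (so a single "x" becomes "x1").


String: "ggggzzdd"
Scanning for consecutive runs:
  'g' x 4
  'z' x 2
  'd' x 2
RLE = "g4z2d2"


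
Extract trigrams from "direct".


Word: "direct" (length 6)
Number of trigrams = 6 - 3 + 1 = 4
  Position 0: "dir"
  Position 1: "ire"
  Position 2: "rec"
  Position 3: "ect"
Trigrams = "dir", "ire", "rec", "ect"


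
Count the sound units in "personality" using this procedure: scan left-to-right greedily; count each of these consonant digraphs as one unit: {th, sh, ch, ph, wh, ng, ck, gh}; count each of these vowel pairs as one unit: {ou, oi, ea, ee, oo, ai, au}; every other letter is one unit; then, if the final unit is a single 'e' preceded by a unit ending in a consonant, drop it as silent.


Word: "personality" (11 letters)
Left-to-right scan:
  (1) 'p' (letter)
  (2) 'e' (letter)
  (3) 'r' (letter)
  (4) 's' (letter)
  (5) 'o' (letter)
  (6) 'n' (letter)
  (7) 'a' (letter)
  (8) 'l' (letter)
  (9) 'i' (letter)
  (10) 't' (letter)
  (11) 'y' (letter)
Units from scan: 11
Sound units = 11 units


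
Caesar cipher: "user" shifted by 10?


Word: "user"
Shift: 10
Each letter → (letter + shift) mod 26:
  'u' (20) + 10 = 4 → 'e'
  's' (18) + 10 = 2 → 'c'
  'e' (4) + 10 = 14 → 'o'
  'r' (17) + 10 = 1 → 'b'
Result = "ecob"


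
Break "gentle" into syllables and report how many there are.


Word: "gentle"
Syllable breakdown: gen-tle
Counting: 2 parts
= 2 syllables


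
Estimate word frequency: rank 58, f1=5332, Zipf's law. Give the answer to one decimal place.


Zipf's law: f(r) = f(1) / r
f(1) = 5332
f(58) = 5332 / 58
= 91.9 occurrences


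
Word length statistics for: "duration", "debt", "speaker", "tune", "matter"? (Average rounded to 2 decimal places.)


Lengths: "duration"=8, "debt"=4, "speaker"=7, "tune"=4, "matter"=6
Sum = 29, Count = 5
Average = 29/5 = 5.80
= avg=5.80, min=4, max=8


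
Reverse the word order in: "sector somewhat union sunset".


Original: "sector somewhat union sunset"
Words (1..n): sector | somewhat | union | sunset
Reversed (n..1): sunset | union | somewhat | sector
Result = "sunset union somewhat sector"


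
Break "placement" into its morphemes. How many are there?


Word: "placement"
Morphemes: place + -ment
Each morpheme carries meaning
= 2 morphemes


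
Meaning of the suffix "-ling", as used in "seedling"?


Suffix: -ling
Example: seedling = seed + -ling
Meaning = small / young


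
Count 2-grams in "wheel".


Word: "wheel" (length 5)
Number of 2-grams = length - 2 + 1 = 5 - 2 + 1
= 4


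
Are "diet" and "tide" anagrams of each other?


Word 1: "diet" → sorted: deit
Word 2: "tide" → sorted: deit
Same letters? deit == deit
Anagram = Yes


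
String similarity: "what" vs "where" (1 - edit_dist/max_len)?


Word 1: "what" (length 4)
Word 2: "where" (length 5)
One optimal edit sequence:
  1. keep 'w'
  2. keep 'h'
  3. insert 'e'  (+1)
  4. substitute 'a' -> 'r'  (+1)
  5. substitute 't' -> 'e'  (+1)
Edit distance = 3
Max length = max(4, 5) = 5
Similarity = 1 - 3/5
= 0.4000


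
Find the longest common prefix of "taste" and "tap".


Word 1: "taste"
Word 2: "tap"
Comparing from start:
  Pos 0: 't' == 't'
  Pos 1: 'a' == 'a'
  Pos 2: 's' != 'p' (stop)
LCP = "ta" (length 2)


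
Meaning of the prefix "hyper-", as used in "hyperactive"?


Prefix: hyper-
Example: hyperactive = hyper- + active
Meaning = over / excessive


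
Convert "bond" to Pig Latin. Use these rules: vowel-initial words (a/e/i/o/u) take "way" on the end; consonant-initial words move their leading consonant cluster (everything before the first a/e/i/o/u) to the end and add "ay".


Word: "bond"
Starts with consonant(s) → move to end, add 'ay'
Consonant cluster: "b"
Pig Latin = "ondbay"


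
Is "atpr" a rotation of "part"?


Word: "part", Candidate: "atpr"
Method: check if candidate is substring of word+word
"partpart" contains "atpr"? No
Is rotation = No


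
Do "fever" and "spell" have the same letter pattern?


Pattern of "fever": [0, 1, 2, 1, 3]
Pattern of "spell": [0, 1, 2, 3, 3]
Patterns do not match
Same pattern = No


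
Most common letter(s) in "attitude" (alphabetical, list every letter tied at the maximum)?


Word: "attitude"
Letter counts:
  'a': 1
  'd': 1
  'e': 1
  'i': 1
  't': 3
  'u': 1
Maximum count = 3
Most frequent = 't' (3 times each)


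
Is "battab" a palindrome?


Word: "battab"
Reversed: "battab"
Forward == Backward? battab == battab
Palindrome = Yes


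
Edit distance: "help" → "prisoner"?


Word 1: "help" (length 4)
Word 2: "prisoner" (length 8)
One optimal edit sequence (insert/delete/substitute each cost 1):
  1. insert 'p'  (+1)
  2. insert 'r'  (+1)
  3. insert 'i'  (+1)
  4. insert 's'  (+1)
  5. substitute 'h' -> 'o'  (+1)
  6. substitute 'e' -> 'n'  (+1)
  7. substitute 'l' -> 'e'  (+1)
  8. substitute 'p' -> 'r'  (+1)
Total edit operations: 8
Edit distance = 8


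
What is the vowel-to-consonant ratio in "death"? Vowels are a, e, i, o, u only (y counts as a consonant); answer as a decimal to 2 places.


Word: "death"
Vowels (a,e,i,o,u): 2
Consonants: 3
Ratio = 2/3
= 0.67


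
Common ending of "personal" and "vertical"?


Word 1: "personal"
Word 2: "vertical"
Comparing from end:
  Pos -1: 'l' == 'l'
  Pos -2: 'a' == 'a'
  Pos -3: 'n' != 'c' (stop)
LCS = "al" (length 2)


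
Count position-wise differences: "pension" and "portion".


Comparing character by character (same length = 7):
  Pos 0: 'p' vs 'p' =
  Pos 1: 'e' vs 'o' !=
  Pos 2: 'n' vs 'r' !=
  Pos 3: 's' vs 't' !=
  Pos 4: 'i' vs 'i' =
  Pos 5: 'o' vs 'o' =
  Pos 6: 'n' vs 'n' =
Hamming distance = 3


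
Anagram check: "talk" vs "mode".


Word 1: "talk" → sorted: aklt
Word 2: "mode" → sorted: demo
Same letters? aklt != demo
Anagram = No


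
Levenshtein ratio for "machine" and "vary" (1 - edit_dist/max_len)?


Word 1: "machine" (length 7)
Word 2: "vary" (length 4)
One optimal edit sequence:
  1. substitute 'm' -> 'v'  (+1)
  2. keep 'a'
  3. delete 'c'  (+1)
  4. delete 'h'  (+1)
  5. delete 'i'  (+1)
  6. substitute 'n' -> 'r'  (+1)
  7. substitute 'e' -> 'y'  (+1)
Edit distance = 6
Max length = max(7, 4) = 7
Similarity = 1 - 6/7
= 0.1429


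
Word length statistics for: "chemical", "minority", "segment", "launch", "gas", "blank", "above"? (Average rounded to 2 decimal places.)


Lengths: "chemical"=8, "minority"=8, "segment"=7, "launch"=6, "gas"=3, "blank"=5, "above"=5
Sum = 42, Count = 7
Average = 42/7 = 6.00
= avg=6.00, min=3, max=8


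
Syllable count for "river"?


Word: "river"
Syllable breakdown: riv-er
Counting: 2 parts
= 2 syllables


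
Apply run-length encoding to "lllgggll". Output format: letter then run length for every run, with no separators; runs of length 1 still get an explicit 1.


String: "lllgggll"
Scanning for consecutive runs:
  'l' x 3
  'g' x 3
  'l' x 2
RLE = "l3g3l2"


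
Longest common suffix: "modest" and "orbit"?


Word 1: "modest"
Word 2: "orbit"
Comparing from end:
  Pos -1: 't' == 't'
  Pos -2: 's' != 'i' (stop)
LCS = "t" (length 1)


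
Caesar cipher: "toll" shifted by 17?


Word: "toll"
Shift: 17
Each letter → (letter + shift) mod 26:
  't' (19) + 17 = 10 → 'k'
  'o' (14) + 17 = 5 → 'f'
  'l' (11) + 17 = 2 → 'c'
  'l' (11) + 17 = 2 → 'c'
Result = "kfcc"


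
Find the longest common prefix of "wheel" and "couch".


Word 1: "wheel"
Word 2: "couch"
Comparing from start:
  Pos 0: 'w' != 'c' (stop)
LCP = "" (length 0)


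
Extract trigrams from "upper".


Word: "upper" (length 5)
Number of trigrams = 5 - 3 + 1 = 3
  Position 0: "upp"
  Position 1: "ppe"
  Position 2: "per"
Trigrams = "upp", "ppe", "per"


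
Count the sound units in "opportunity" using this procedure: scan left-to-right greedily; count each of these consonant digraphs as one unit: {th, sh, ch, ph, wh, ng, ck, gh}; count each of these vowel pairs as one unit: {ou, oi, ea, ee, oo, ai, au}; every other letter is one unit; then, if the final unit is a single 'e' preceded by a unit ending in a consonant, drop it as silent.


Word: "opportunity" (11 letters)
Left-to-right scan:
  (1) 'o' (letter)
  (2) 'p' (letter)
  (3) 'p' (letter)
  (4) 'o' (letter)
  (5) 'r' (letter)
  (6) 't' (letter)
  (7) 'u' (letter)
  (8) 'n' (letter)
  (9) 'i' (letter)
  (10) 't' (letter)
  (11) 'y' (letter)
Units from scan: 11
Sound units = 11 units


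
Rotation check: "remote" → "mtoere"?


Word: "remote", Candidate: "mtoere"
Method: check if candidate is substring of word+word
"remoteremote" contains "mtoere"? No
Is rotation = No


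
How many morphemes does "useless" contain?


Word: "useless"
Morphemes: use / -less
Each morpheme carries meaning
= 2 morphemes


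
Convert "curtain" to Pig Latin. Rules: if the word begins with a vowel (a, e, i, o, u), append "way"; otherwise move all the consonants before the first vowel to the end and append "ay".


Word: "curtain"
Starts with consonant(s) → move to end, add 'ay'
Consonant cluster: "c"
Pig Latin = "urtaincay"


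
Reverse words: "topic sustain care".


Original: "topic sustain care"
Words (1..n): topic | sustain | care
Reversed (n..1): care | sustain | topic
Result = "care sustain topic"


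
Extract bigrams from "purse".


Word: "purse" (length 5)
Number of bigrams = 5 - 2 + 1 = 4
  Position 0: "pu"
  Position 1: "ur"
  Position 2: "rs"
  Position 3: "se"
Bigrams = "pu", "ur", "rs", "se"


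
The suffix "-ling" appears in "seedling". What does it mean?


Suffix: -ling
Example: seedling (seed + -ling)
Meaning = small / young


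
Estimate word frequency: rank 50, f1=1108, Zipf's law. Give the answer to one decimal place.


Zipf's law: f(r) = f(1) / r
f(1) = 1108
f(50) = 1108 / 50
= 22.2 occurrences


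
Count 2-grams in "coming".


Word: "coming" (length 6)
Number of 2-grams = length - 2 + 1 = 6 - 2 + 1
= 5


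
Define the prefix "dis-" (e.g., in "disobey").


Prefix: dis-
As in: disobey -> dis- + obey
Meaning = not / opposite


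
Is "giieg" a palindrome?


Word: "giieg"
Reversed: "geiig"
Forward == Backward? giieg != geiig
Palindrome = No


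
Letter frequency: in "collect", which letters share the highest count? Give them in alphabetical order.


Word: "collect"
Letter counts:
  'c': 2
  'e': 1
  'l': 2
  'o': 1
  't': 1
Maximum count = 2
Most frequent = 'c', 'l' (2 times each)


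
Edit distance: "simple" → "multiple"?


Word 1: "simple" (length 6)
Word 2: "multiple" (length 8)
One optimal edit sequence (insert/delete/substitute each cost 1):
  1. insert 'm'  (+1)
  2. insert 'u'  (+1)
  3. substitute 's' -> 'l'  (+1)
  4. substitute 'i' -> 't'  (+1)
  5. substitute 'm' -> 'i'  (+1)
  6. keep 'p'
  7. keep 'l'
  8. keep 'e'
Total edit operations: 5
Edit distance = 5


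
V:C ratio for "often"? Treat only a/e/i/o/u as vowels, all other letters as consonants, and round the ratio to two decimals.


Word: "often"
Vowels (a,e,i,o,u): 2
Consonants: 3
Ratio = 2/3
= 0.67


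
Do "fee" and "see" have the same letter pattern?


Pattern of "fee": [0, 1, 1]
Pattern of "see": [0, 1, 1]
Patterns match
Same pattern = Yes


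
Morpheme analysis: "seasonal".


Word: "seasonal"
Morphemes: season | -al
Each morpheme carries meaning
= 2 morphemes


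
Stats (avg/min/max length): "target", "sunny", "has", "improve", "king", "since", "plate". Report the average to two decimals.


Lengths: "target"=6, "sunny"=5, "has"=3, "improve"=7, "king"=4, "since"=5, "plate"=5
Sum = 35, Count = 7
Average = 35/7 = 5.00
= avg=5.00, min=3, max=7


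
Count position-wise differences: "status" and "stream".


Comparing character by character (same length = 6):
  Pos 0: 's' vs 's' =
  Pos 1: 't' vs 't' =
  Pos 2: 'a' vs 'r' !=
  Pos 3: 't' vs 'e' !=
  Pos 4: 'u' vs 'a' !=
  Pos 5: 's' vs 'm' !=
Hamming distance = 4


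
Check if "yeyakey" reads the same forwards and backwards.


Word: "yeyakey"
Reversed: "yekayey"
Forward == Backward? yeyakey != yekayey
Palindrome = No


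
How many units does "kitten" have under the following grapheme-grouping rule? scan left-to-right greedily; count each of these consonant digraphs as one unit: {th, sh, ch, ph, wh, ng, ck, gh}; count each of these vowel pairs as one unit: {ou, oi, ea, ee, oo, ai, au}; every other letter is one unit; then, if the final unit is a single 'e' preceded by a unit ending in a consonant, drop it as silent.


Word: "kitten" (6 letters)
Left-to-right scan:
  [1] 'k' (letter)
  [2] 'i' (letter)
  [3] 't' (letter)
  [4] 't' (letter)
  [5] 'e' (letter)
  [6] 'n' (letter)
Units from scan: 6
Sound units = 6 units


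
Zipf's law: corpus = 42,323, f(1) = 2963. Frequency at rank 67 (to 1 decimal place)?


Zipf's law: f(r) = f(1) / r
f(1) = 2963
f(67) = 2963 / 67
= 44.2 occurrences


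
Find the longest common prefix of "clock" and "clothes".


Word 1: "clock"
Word 2: "clothes"
Comparing from start:
  Pos 0: 'c' == 'c'
  Pos 1: 'l' == 'l'
  Pos 2: 'o' == 'o'
  Pos 3: 'c' != 't' (stop)
LCP = "clo" (length 3)


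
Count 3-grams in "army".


Word: "army" (length 4)
Number of 3-grams = length - 3 + 1 = 4 - 3 + 1
= 2


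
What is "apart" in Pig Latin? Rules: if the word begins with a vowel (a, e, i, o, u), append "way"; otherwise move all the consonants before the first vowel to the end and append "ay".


Word: "apart"
Starts with vowel → add 'way'
Pig Latin = "apartway"


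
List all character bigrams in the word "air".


Word: "air" (length 3)
Number of bigrams = 3 - 2 + 1 = 2
  Position 0: "ai"
  Position 1: "ir"
Bigrams = "ai", "ir"


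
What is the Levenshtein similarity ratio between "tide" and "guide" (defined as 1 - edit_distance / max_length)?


Word 1: "tide" (length 4)
Word 2: "guide" (length 5)
One optimal edit sequence:
  1. insert 'g'  (+1)
  2. substitute 't' -> 'u'  (+1)
  3. keep 'i'
  4. keep 'd'
  5. keep 'e'
Edit distance = 2
Max length = max(4, 5) = 5
Similarity = 1 - 2/5
= 0.6000


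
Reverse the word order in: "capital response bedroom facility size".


Original: "capital response bedroom facility size"
Words (1..n): capital | response | bedroom | facility | size
Reversed (n..1): size | facility | bedroom | response | capital
Result = "size facility bedroom response capital"


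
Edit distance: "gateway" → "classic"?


Word 1: "gateway" (length 7)
Word 2: "classic" (length 7)
One optimal edit sequence (insert/delete/substitute each cost 1):
  1. substitute 'g' -> 'c'  (+1)
  2. substitute 'a' -> 'l'  (+1)
  3. substitute 't' -> 'a'  (+1)
  4. substitute 'e' -> 's'  (+1)
  5. substitute 'w' -> 's'  (+1)
  6. substitute 'a' -> 'i'  (+1)
  7. substitute 'y' -> 'c'  (+1)
Total edit operations: 7
Edit distance = 7


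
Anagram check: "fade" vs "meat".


Word 1: "fade" → sorted: adef
Word 2: "meat" → sorted: aemt
Same letters? adef != aemt
Anagram = No


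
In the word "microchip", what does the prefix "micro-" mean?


Prefix: micro-
As in: microchip -> micro- + chip
Meaning = small


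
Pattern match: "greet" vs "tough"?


Pattern of "greet": [0, 1, 2, 2, 3]
Pattern of "tough": [0, 1, 2, 3, 4]
Patterns do not match
Same pattern = No


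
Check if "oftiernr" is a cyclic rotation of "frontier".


Word: "frontier", Candidate: "oftiernr"
Method: check if candidate is substring of word+word
"frontierfrontier" contains "oftiernr"? No
Is rotation = No


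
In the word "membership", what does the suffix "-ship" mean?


Suffix: -ship
Example: membership = member + -ship
Meaning = state / position


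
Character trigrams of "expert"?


Word: "expert" (length 6)
Number of trigrams = 6 - 3 + 1 = 4
  Position 0: "exp"
  Position 1: "xpe"
  Position 2: "per"
  Position 3: "ert"
Trigrams = "exp", "xpe", "per", "ert"


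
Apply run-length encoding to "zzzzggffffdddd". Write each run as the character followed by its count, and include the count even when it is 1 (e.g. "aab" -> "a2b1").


String: "zzzzggffffdddd"
Scanning for consecutive runs:
  'z' x 4
  'g' x 2
  'f' x 4
  'd' x 4
RLE = "z4g2f4d4"


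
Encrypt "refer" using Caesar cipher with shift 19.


Word: "refer"
Shift: 19
Each letter → (letter + shift) mod 26:
  'r' (17) + 19 = 10 → 'k'
  'e' (4) + 19 = 23 → 'x'
  'f' (5) + 19 = 24 → 'y'
  'e' (4) + 19 = 23 → 'x'
  'r' (17) + 19 = 10 → 'k'
Result = "kxyxk"


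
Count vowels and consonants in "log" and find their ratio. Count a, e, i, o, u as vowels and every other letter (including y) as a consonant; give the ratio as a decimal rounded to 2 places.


Word: "log"
Vowels (a,e,i,o,u): 1
Consonants: 2
Ratio = 1/2
= 0.50


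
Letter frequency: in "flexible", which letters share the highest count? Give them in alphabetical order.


Word: "flexible"
Letter counts:
  'b': 1
  'e': 2
  'f': 1
  'i': 1
  'l': 2
  'x': 1
Maximum count = 2
Most frequent = 'e', 'l' (2 times each)


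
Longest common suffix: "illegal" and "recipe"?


Word 1: "illegal"
Word 2: "recipe"
Comparing from end:
  Pos -1: 'l' != 'e' (stop)
LCS = "" (length 0)


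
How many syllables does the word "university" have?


Word: "university"
Syllable breakdown: u-ni-ver-si-ty
Counting: 5 parts
= 5 syllables


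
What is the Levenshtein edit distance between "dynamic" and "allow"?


Word 1: "dynamic" (length 7)
Word 2: "allow" (length 5)
One optimal edit sequence (insert/delete/substitute each cost 1):
  1. delete 'd'  (+1)
  2. delete 'y'  (+1)
  3. substitute 'n' -> 'a'  (+1)
  4. substitute 'a' -> 'l'  (+1)
  5. substitute 'm' -> 'l'  (+1)
  6. substitute 'i' -> 'o'  (+1)
  7. substitute 'c' -> 'w'  (+1)
Total edit operations: 7
Edit distance = 7


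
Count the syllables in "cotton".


Word: "cotton"
Syllable breakdown: cot-ton
Counting: 2 parts
= 2 syllables


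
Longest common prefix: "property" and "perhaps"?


Word 1: "property"
Word 2: "perhaps"
Comparing from start:
  Pos 0: 'p' == 'p'
  Pos 1: 'r' != 'e' (stop)
LCP = "p" (length 1)


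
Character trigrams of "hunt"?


Word: "hunt" (length 4)
Number of trigrams = 4 - 3 + 1 = 2
  Position 0: "hun"
  Position 1: "unt"
Trigrams = "hun", "unt"


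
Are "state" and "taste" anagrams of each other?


Word 1: "state" → sorted: aestt
Word 2: "taste" → sorted: aestt
Same letters? aestt == aestt
Anagram = Yes


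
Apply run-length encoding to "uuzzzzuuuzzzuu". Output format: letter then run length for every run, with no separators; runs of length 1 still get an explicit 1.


String: "uuzzzzuuuzzzuu"
Scanning for consecutive runs:
  'u' x 2
  'z' x 4
  'u' x 3
  'z' x 3
  'u' x 2
RLE = "u2z4u3z3u2"


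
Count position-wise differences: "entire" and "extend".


Comparing character by character (same length = 6):
  Pos 0: 'e' vs 'e' =
  Pos 1: 'n' vs 'x' !=
  Pos 2: 't' vs 't' =
  Pos 3: 'i' vs 'e' !=
  Pos 4: 'r' vs 'n' !=
  Pos 5: 'e' vs 'd' !=
Hamming distance = 4


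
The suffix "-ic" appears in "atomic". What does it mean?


Suffix: -ic
Example: atomic = atom + -ic
Meaning = relating to


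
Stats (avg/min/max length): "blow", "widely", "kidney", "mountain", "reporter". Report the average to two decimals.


Lengths: "blow"=4, "widely"=6, "kidney"=6, "mountain"=8, "reporter"=8
Sum = 32, Count = 5
Average = 32/5 = 6.40
= avg=6.40, min=4, max=8


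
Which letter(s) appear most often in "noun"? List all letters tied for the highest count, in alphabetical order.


Word: "noun"
Letter counts:
  'n': 2
  'o': 1
  'u': 1
Maximum count = 2
Most frequent = 'n' (2 times each)


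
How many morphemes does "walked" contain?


Word: "walked"
Morphemes: walk | -ed
Each morpheme carries meaning
= 2 morphemes


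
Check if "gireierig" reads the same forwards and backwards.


Word: "gireierig"
Reversed: "gireierig"
Forward == Backward? gireierig == gireierig
Palindrome = Yes


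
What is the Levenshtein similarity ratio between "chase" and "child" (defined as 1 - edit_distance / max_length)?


Word 1: "chase" (length 5)
Word 2: "child" (length 5)
One optimal edit sequence:
  1. keep 'c'
  2. keep 'h'
  3. substitute 'a' -> 'i'  (+1)
  4. substitute 's' -> 'l'  (+1)
  5. substitute 'e' -> 'd'  (+1)
Edit distance = 3
Max length = max(5, 5) = 5
Similarity = 1 - 3/5
= 0.4000


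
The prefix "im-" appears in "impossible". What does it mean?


Prefix: im-
Example: impossible (im- + possible)
Meaning = not / into


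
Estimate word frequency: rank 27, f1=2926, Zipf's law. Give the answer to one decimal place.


Zipf's law: f(r) = f(1) / r
f(1) = 2926
f(27) = 2926 / 27
= 108.4 occurrences


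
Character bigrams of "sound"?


Word: "sound" (length 5)
Number of bigrams = 5 - 2 + 1 = 4
  Position 0: "so"
  Position 1: "ou"
  Position 2: "un"
  Position 3: "nd"
Bigrams = "so", "ou", "un", "nd"


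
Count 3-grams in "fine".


Word: "fine" (length 4)
Number of 3-grams = length - 3 + 1 = 4 - 3 + 1
= 2


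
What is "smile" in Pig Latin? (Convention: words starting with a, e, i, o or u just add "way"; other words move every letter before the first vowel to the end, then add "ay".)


Word: "smile"
Starts with consonant(s) → move to end, add 'ay'
Consonant cluster: "sm"
Pig Latin = "ilesmay"


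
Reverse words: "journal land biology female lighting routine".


Original: "journal land biology female lighting routine"
Words (1..n): journal | land | biology | female | lighting | routine
Reversed (n..1): routine | lighting | female | biology | land | journal
Result = "routine lighting female biology land journal"


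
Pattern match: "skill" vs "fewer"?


Pattern of "skill": [0, 1, 2, 3, 3]
Pattern of "fewer": [0, 1, 2, 1, 3]
Patterns do not match
Same pattern = No


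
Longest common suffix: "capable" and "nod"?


Word 1: "capable"
Word 2: "nod"
Comparing from end:
  Pos -1: 'e' != 'd' (stop)
LCS = "" (length 0)


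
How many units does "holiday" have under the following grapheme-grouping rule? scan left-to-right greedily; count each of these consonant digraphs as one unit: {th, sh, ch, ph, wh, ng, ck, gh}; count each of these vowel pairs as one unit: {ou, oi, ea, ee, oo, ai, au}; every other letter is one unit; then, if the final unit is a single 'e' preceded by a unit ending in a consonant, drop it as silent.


Word: "holiday" (7 letters)
Left-to-right scan:
  1. 'h' (letter)
  2. 'o' (letter)
  3. 'l' (letter)
  4. 'i' (letter)
  5. 'd' (letter)
  6. 'a' (letter)
  7. 'y' (letter)
Units from scan: 7
Sound units = 7 units


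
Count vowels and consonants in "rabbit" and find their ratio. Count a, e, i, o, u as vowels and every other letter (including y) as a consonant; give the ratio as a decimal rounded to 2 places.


Word: "rabbit"
Vowels (a,e,i,o,u): 2
Consonants: 4
Ratio = 2/4
= 0.50


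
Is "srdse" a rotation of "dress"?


Word: "dress", Candidate: "srdse"
Method: check if candidate is substring of word+word
"dressdress" contains "srdse"? No
Is rotation = No


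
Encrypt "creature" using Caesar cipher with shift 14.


Word: "creature"
Shift: 14
Each letter → (letter + shift) mod 26:
  'c' (2) + 14 = 16 → 'q'
  'r' (17) + 14 = 5 → 'f'
  'e' (4) + 14 = 18 → 's'
  'a' (0) + 14 = 14 → 'o'
  't' (19) + 14 = 7 → 'h'
  'u' (20) + 14 = 8 → 'i'
  'r' (17) + 14 = 5 → 'f'
  'e' (4) + 14 = 18 → 's'
Result = "qfsohifs"


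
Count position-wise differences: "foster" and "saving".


Comparing character by character (same length = 6):
  Pos 0: 'f' vs 's' !=
  Pos 1: 'o' vs 'a' !=
  Pos 2: 's' vs 'v' !=
  Pos 3: 't' vs 'i' !=
  Pos 4: 'e' vs 'n' !=
  Pos 5: 'r' vs 'g' !=
Hamming distance = 6


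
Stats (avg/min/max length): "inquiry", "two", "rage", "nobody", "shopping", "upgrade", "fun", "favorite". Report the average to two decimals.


Lengths: "inquiry"=7, "two"=3, "rage"=4, "nobody"=6, "shopping"=8, "upgrade"=7, "fun"=3, "favorite"=8
Sum = 46, Count = 8
Average = 46/8 = 5.75
= avg=5.75, min=3, max=8


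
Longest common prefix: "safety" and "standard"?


Word 1: "safety"
Word 2: "standard"
Comparing from start:
  Pos 0: 's' == 's'
  Pos 1: 'a' != 't' (stop)
LCP = "s" (length 1)


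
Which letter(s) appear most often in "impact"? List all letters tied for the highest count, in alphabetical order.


Word: "impact"
Letter counts:
  'a': 1
  'c': 1
  'i': 1
  'm': 1
  'p': 1
  't': 1
Maximum count = 1
Most frequent = 'a', 'c', 'i', 'm', 'p', 't' (1 time each)


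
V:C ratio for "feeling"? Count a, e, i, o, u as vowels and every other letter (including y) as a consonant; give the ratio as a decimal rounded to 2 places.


Word: "feeling"
Vowels (a,e,i,o,u): 3
Consonants: 4
Ratio = 3/4
= 0.75


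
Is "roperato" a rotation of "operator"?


Word: "operator", Candidate: "roperato"
Method: check if candidate is substring of word+word
"operatoroperator" contains "roperato"? Yes
Is rotation = Yes


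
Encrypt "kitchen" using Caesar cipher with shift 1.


Word: "kitchen"
Shift: 1
Each letter → (letter + shift) mod 26:
  'k' (10) + 1 = 11 → 'l'
  'i' (8) + 1 = 9 → 'j'
  't' (19) + 1 = 20 → 'u'
  'c' (2) + 1 = 3 → 'd'
  'h' (7) + 1 = 8 → 'i'
  'e' (4) + 1 = 5 → 'f'
  'n' (13) + 1 = 14 → 'o'
Result = "ljudifo"


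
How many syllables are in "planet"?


Word: "planet"
Syllable breakdown: plan / et
Counting: 2 parts
= 2 syllables


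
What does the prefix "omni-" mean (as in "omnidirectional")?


Prefix: omni-
Example: omnidirectional = omni- + directional
Meaning = all


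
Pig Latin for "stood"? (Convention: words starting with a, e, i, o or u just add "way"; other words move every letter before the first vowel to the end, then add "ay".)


Word: "stood"
Starts with consonant(s) → move to end, add 'ay'
Consonant cluster: "st"
Pig Latin = "oodstay"


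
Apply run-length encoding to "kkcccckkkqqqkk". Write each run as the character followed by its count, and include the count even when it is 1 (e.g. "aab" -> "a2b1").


String: "kkcccckkkqqqkk"
Scanning for consecutive runs:
  'k' x 2
  'c' x 4
  'k' x 3
  'q' x 3
  'k' x 2
RLE = "k2c4k3q3k2"


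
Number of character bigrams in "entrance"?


Word: "entrance" (length 8)
Number of 2-grams = length - 2 + 1 = 8 - 2 + 1
= 7


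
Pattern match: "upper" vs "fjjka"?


Pattern of "upper": [0, 1, 1, 2, 3]
Pattern of "fjjka": [0, 1, 1, 2, 3]
Patterns match
Same pattern = Yes


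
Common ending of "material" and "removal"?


Word 1: "material"
Word 2: "removal"
Comparing from end:
  Pos -1: 'l' == 'l'
  Pos -2: 'a' == 'a'
  Pos -3: 'i' != 'v' (stop)
LCS = "al" (length 2)


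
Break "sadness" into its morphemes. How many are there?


Word: "sadness"
Morphemes: sad | -ness
Each morpheme carries meaning
= 2 morphemes


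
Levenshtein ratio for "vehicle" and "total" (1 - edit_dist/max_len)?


Word 1: "vehicle" (length 7)
Word 2: "total" (length 5)
One optimal edit sequence:
  1. delete 'v'  (+1)
  2. substitute 'e' -> 't'  (+1)
  3. substitute 'h' -> 'o'  (+1)
  4. substitute 'i' -> 't'  (+1)
  5. substitute 'c' -> 'a'  (+1)
  6. keep 'l'
  7. delete 'e'  (+1)
Edit distance = 6
Max length = max(7, 5) = 7
Similarity = 1 - 6/7
= 0.1429


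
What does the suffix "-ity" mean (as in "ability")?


Suffix: -ity
As in: ability -> able + -ity, with a spelling change
Meaning = quality of


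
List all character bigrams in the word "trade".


Word: "trade" (length 5)
Number of bigrams = 5 - 2 + 1 = 4
  Position 0: "tr"
  Position 1: "ra"
  Position 2: "ad"
  Position 3: "de"
Bigrams = "tr", "ra", "ad", "de"


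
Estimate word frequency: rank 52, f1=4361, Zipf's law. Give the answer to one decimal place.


Zipf's law: f(r) = f(1) / r
f(1) = 4361
f(52) = 4361 / 52
= 83.9 occurrences


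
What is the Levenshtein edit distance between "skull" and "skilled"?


Word 1: "skull" (length 5)
Word 2: "skilled" (length 7)
One optimal edit sequence (insert/delete/substitute each cost 1):
  1. keep 's'
  2. keep 'k'
  3. substitute 'u' -> 'i'  (+1)
  4. keep 'l'
  5. keep 'l'
  6. insert 'e'  (+1)
  7. insert 'd'  (+1)
Total edit operations: 3
Edit distance = 3


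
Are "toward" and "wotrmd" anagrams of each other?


Word 1: "toward" → sorted: adortw
Word 2: "wotrmd" → sorted: dmortw
Same letters? adortw != dmortw
Anagram = No


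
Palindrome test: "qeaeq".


Word: "qeaeq"
Reversed: "qeaeq"
Forward == Backward? qeaeq == qeaeq
Palindrome = Yes


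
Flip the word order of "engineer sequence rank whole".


Original: "engineer sequence rank whole"
Words (1..n): engineer | sequence | rank | whole
Reversed (n..1): whole | rank | sequence | engineer
Result = "whole rank sequence engineer"


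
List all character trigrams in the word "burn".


Word: "burn" (length 4)
Number of trigrams = 4 - 3 + 1 = 2
  Position 0: "bur"
  Position 1: "urn"
Trigrams = "bur", "urn"


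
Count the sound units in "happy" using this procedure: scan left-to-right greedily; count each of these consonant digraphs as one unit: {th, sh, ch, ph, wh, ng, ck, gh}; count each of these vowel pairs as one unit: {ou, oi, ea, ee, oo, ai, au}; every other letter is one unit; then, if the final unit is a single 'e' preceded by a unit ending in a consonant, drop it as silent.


Word: "happy" (5 letters)
Left-to-right scan:
  1. 'h' (letter)
  2. 'a' (letter)
  3. 'p' (letter)
  4. 'p' (letter)
  5. 'y' (letter)
Units from scan: 5
Sound units = 5 units


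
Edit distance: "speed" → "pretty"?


Word 1: "speed" (length 5)
Word 2: "pretty" (length 6)
One optimal edit sequence (insert/delete/substitute each cost 1):
  1. substitute 's' -> 'p'  (+1)
  2. substitute 'p' -> 'r'  (+1)
  3. keep 'e'
  4. insert 't'  (+1)
  5. substitute 'e' -> 't'  (+1)
  6. substitute 'd' -> 'y'  (+1)
Total edit operations: 5
Edit distance = 5


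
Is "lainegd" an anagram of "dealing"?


Word 1: "dealing" → sorted: adegiln
Word 2: "lainegd" → sorted: adegiln
Same letters? adegiln == adegiln
Anagram = Yes


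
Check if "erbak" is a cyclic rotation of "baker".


Word: "baker", Candidate: "erbak"
Method: check if candidate is substring of word+word
"bakerbaker" contains "erbak"? Yes
Is rotation = Yes


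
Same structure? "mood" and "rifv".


Pattern of "mood": [0, 1, 1, 2]
Pattern of "rifv": [0, 1, 2, 3]
Patterns do not match
Same pattern = No


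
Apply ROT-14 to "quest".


Word: "quest"
Shift: 14
Each letter → (letter + shift) mod 26:
  'q' (16) + 14 = 4 → 'e'
  'u' (20) + 14 = 8 → 'i'
  'e' (4) + 14 = 18 → 's'
  's' (18) + 14 = 6 → 'g'
  't' (19) + 14 = 7 → 'h'
Result = "eisgh"


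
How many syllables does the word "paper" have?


Word: "paper"
Syllable breakdown: pa-per
Counting: 2 parts
= 2 syllables


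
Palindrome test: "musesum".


Word: "musesum"
Reversed: "musesum"
Forward == Backward? musesum == musesum
Palindrome = Yes


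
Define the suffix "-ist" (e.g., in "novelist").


Suffix: -ist
As in: novelist -> novel + -ist
Meaning = one who practices


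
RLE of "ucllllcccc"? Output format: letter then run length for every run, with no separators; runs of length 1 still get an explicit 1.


String: "ucllllcccc"
Scanning for consecutive runs:
  'u' x 1
  'c' x 1
  'l' x 4
  'c' x 4
RLE = "u1c1l4c4"


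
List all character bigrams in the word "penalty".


Word: "penalty" (length 7)
Number of bigrams = 7 - 2 + 1 = 6
  Position 0: "pe"
  Position 1: "en"
  Position 2: "na"
  Position 3: "al"
  Position 4: "lt"
  Position 5: "ty"
Bigrams = "pe", "en", "na", "al", "lt", "ty"


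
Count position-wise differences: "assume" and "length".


Comparing character by character (same length = 6):
  Pos 0: 'a' vs 'l' !=
  Pos 1: 's' vs 'e' !=
  Pos 2: 's' vs 'n' !=
  Pos 3: 'u' vs 'g' !=
  Pos 4: 'm' vs 't' !=
  Pos 5: 'e' vs 'h' !=
Hamming distance = 6


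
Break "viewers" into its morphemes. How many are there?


Word: "viewers"
Morphemes: view | -er | -s
Each morpheme carries meaning
= 3 morphemes


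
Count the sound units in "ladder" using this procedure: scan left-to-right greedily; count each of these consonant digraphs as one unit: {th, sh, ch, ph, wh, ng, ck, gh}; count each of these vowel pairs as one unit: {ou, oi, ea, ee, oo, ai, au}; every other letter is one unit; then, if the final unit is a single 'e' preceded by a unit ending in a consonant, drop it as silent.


Word: "ladder" (6 letters)
Left-to-right scan:
  [1] 'l' (letter)
  [2] 'a' (letter)
  [3] 'd' (letter)
  [4] 'd' (letter)
  [5] 'e' (letter)
  [6] 'r' (letter)
Units from scan: 6
Sound units = 6 units


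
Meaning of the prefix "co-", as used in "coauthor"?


Prefix: co-
Example: coauthor (co- + author)
Meaning = together


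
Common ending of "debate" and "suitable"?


Word 1: "debate"
Word 2: "suitable"
Comparing from end:
  Pos -1: 'e' == 'e'
  Pos -2: 't' != 'l' (stop)
LCS = "e" (length 1)


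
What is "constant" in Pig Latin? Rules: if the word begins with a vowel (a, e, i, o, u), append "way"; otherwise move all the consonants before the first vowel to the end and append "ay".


Word: "constant"
Starts with consonant(s) → move to end, add 'ay'
Consonant cluster: "c"
Pig Latin = "onstantcay"


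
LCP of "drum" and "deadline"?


Word 1: "drum"
Word 2: "deadline"
Comparing from start:
  Pos 0: 'd' == 'd'
  Pos 1: 'r' != 'e' (stop)
LCP = "d" (length 1)


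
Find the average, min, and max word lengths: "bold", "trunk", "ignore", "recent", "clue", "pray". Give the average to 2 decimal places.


Lengths: "bold"=4, "trunk"=5, "ignore"=6, "recent"=6, "clue"=4, "pray"=4
Sum = 29, Count = 6
Average = 29/6 = 4.83
= avg=4.83, min=4, max=6


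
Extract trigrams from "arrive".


Word: "arrive" (length 6)
Number of trigrams = 6 - 3 + 1 = 4
  Position 0: "arr"
  Position 1: "rri"
  Position 2: "riv"
  Position 3: "ive"
Trigrams = "arr", "rri", "riv", "ive"


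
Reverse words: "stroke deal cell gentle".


Original: "stroke deal cell gentle"
Words (1..n): stroke | deal | cell | gentle
Reversed (n..1): gentle | cell | deal | stroke
Result = "gentle cell deal stroke"


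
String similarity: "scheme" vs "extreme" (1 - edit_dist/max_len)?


Word 1: "scheme" (length 6)
Word 2: "extreme" (length 7)
One optimal edit sequence:
  1. insert 'e'  (+1)
  2. substitute 's' -> 'x'  (+1)
  3. substitute 'c' -> 't'  (+1)
  4. substitute 'h' -> 'r'  (+1)
  5. keep 'e'
  6. keep 'm'
  7. keep 'e'
Edit distance = 4
Max length = max(6, 7) = 7
Similarity = 1 - 4/7
= 0.4286


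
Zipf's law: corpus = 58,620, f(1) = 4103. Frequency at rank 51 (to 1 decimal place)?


Zipf's law: f(r) = f(1) / r
f(1) = 4103
f(51) = 4103 / 51
= 80.5 occurrences


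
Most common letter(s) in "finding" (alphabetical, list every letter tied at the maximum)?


Word: "finding"
Letter counts:
  'd': 1
  'f': 1
  'g': 1
  'i': 2
  'n': 2
Maximum count = 2
Most frequent = 'i', 'n' (2 times each)


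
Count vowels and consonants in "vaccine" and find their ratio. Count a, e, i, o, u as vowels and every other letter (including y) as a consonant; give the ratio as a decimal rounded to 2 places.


Word: "vaccine"
Vowels (a,e,i,o,u): 3
Consonants: 4
Ratio = 3/4
= 0.75


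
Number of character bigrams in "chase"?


Word: "chase" (length 5)
Number of 2-grams = length - 2 + 1 = 5 - 2 + 1
= 4


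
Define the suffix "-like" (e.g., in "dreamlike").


Suffix: -like
Example: dreamlike = dream + -like
Meaning = resembling


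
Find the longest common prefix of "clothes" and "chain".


Word 1: "clothes"
Word 2: "chain"
Comparing from start:
  Pos 0: 'c' == 'c'
  Pos 1: 'l' != 'h' (stop)
LCP = "c" (length 1)


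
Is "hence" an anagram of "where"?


Word 1: "where" → sorted: eehrw
Word 2: "hence" → sorted: ceehn
Same letters? eehrw != ceehn
Anagram = No


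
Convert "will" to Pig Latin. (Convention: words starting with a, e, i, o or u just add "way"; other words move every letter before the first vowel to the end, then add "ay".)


Word: "will"
Starts with consonant(s) → move to end, add 'ay'
Consonant cluster: "w"
Pig Latin = "illway"


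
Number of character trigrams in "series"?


Word: "series" (length 6)
Number of 3-grams = length - 3 + 1 = 6 - 3 + 1
= 4


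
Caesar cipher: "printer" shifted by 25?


Word: "printer"
Shift: 25
Each letter → (letter + shift) mod 26:
  'p' (15) + 25 = 14 → 'o'
  'r' (17) + 25 = 16 → 'q'
  'i' (8) + 25 = 7 → 'h'
  'n' (13) + 25 = 12 → 'm'
  't' (19) + 25 = 18 → 's'
  'e' (4) + 25 = 3 → 'd'
  'r' (17) + 25 = 16 → 'q'
Result = "oqhmsdq"


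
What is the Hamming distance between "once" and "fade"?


Comparing character by character (same length = 4):
  Pos 0: 'o' vs 'f' !=
  Pos 1: 'n' vs 'a' !=
  Pos 2: 'c' vs 'd' !=
  Pos 3: 'e' vs 'e' =
Hamming distance = 3


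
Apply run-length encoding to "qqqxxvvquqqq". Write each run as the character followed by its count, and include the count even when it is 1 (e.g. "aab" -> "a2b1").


String: "qqqxxvvquqqq"
Scanning for consecutive runs:
  'q' x 3
  'x' x 2
  'v' x 2
  'q' x 1
  'u' x 1
  'q' x 3
RLE = "q3x2v2q1u1q3"
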